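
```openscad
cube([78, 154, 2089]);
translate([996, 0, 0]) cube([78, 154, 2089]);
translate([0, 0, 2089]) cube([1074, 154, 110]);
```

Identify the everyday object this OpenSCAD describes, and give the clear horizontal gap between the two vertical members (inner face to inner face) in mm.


A door frame. The clear opening width is 918 mm.

Two 2089 mm tall posts with a header on top — a door frame. The left jamb is 78 mm wide at x = 0; the right jamb starts at x = 996. The clear opening is 996 − 78 = 918 mm.


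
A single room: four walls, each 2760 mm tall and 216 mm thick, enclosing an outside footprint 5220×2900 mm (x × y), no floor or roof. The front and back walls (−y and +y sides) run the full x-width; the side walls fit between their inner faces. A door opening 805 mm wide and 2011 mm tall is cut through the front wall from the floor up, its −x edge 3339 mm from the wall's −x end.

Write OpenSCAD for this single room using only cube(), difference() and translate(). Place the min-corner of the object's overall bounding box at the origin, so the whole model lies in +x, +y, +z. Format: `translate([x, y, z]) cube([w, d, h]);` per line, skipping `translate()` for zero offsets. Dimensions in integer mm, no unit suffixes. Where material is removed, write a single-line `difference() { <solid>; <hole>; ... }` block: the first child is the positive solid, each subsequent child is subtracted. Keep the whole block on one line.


difference() { cube([5220, 216, 2760]); translate([3339, 0, 0]) cube([805, 216, 2011]); }
translate([0, 2684, 0]) cube([5220, 216, 2760]);
translate([0, 216, 0]) cube([216, 2468, 2760]);
translate([5004, 216, 0]) cube([216, 2468, 2760]);


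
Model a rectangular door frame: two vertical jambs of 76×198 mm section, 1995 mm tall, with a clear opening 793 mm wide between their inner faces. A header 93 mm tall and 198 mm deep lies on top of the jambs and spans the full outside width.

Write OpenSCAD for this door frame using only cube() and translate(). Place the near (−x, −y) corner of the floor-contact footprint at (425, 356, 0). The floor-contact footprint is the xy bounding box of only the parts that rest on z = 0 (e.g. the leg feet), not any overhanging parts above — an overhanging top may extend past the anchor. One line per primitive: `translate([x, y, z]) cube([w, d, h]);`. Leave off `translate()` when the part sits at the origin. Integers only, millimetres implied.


translate([425, 356, 0]) cube([76, 198, 1995]);
translate([1294, 356, 0]) cube([76, 198, 1995]);
translate([425, 356, 1995]) cube([945, 198, 93]);


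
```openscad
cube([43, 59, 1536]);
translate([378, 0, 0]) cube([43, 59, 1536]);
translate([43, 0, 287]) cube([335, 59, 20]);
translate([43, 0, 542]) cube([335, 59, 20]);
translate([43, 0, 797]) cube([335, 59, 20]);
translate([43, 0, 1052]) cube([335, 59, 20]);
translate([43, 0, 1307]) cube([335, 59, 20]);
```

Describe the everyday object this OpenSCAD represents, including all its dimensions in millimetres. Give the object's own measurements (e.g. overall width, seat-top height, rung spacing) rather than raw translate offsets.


A straight ladder. Two 43×59 mm vertical rails, 1536 mm tall, stand 421 mm apart (outside-to-outside) with their front faces coplanar on the −y side. 5 rungs, each 59 mm deep and 20 mm tall, span between the inner faces of the rails, front faces flush with the rails. The lowest rung's underside is at z = 287 mm and rungs are spaced 255 mm apart (underside to underside).


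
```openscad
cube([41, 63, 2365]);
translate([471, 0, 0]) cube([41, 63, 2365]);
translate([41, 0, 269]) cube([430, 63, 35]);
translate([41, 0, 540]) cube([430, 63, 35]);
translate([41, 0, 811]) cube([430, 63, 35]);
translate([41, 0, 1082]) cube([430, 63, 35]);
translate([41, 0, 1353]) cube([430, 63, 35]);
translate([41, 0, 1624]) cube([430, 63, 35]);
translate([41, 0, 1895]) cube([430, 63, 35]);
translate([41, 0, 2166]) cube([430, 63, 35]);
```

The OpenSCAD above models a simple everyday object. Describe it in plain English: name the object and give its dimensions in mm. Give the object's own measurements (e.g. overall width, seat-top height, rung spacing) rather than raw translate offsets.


A straight ladder. Two 41×63 mm vertical rails, 2365 mm tall, stand 512 mm apart (outside-to-outside) with their front faces coplanar on the −y side. 8 rungs, each 63 mm deep and 35 mm tall, span between the inner faces of the rails, front faces flush with the rails. The lowest rung's underside is at z = 269 mm and rungs are spaced 271 mm apart (underside to underside).


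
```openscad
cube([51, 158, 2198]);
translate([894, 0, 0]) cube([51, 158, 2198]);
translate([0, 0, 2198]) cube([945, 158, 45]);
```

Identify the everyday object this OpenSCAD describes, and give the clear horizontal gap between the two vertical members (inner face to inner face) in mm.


A door frame. The clear opening width is 843 mm.

Two 2198 mm tall posts with a header on top — a door frame. The left jamb is 51 mm wide at x = 0; the right jamb starts at x = 894. The clear opening is 894 − 51 = 843 mm.


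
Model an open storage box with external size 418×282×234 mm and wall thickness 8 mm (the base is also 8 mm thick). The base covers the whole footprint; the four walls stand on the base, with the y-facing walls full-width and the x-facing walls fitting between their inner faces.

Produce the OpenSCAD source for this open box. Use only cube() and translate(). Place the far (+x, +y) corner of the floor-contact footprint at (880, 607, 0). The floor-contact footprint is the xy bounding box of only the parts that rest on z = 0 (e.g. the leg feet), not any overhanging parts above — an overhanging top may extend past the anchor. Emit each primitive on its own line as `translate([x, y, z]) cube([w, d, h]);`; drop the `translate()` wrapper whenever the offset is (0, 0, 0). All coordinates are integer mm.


translate([462, 325, 0]) cube([418, 282, 8]);
translate([462, 325, 8]) cube([418, 8, 226]);
translate([462, 599, 8]) cube([418, 8, 226]);
translate([462, 333, 8]) cube([8, 266, 226]);
translate([872, 333, 8]) cube([8, 266, 226]);


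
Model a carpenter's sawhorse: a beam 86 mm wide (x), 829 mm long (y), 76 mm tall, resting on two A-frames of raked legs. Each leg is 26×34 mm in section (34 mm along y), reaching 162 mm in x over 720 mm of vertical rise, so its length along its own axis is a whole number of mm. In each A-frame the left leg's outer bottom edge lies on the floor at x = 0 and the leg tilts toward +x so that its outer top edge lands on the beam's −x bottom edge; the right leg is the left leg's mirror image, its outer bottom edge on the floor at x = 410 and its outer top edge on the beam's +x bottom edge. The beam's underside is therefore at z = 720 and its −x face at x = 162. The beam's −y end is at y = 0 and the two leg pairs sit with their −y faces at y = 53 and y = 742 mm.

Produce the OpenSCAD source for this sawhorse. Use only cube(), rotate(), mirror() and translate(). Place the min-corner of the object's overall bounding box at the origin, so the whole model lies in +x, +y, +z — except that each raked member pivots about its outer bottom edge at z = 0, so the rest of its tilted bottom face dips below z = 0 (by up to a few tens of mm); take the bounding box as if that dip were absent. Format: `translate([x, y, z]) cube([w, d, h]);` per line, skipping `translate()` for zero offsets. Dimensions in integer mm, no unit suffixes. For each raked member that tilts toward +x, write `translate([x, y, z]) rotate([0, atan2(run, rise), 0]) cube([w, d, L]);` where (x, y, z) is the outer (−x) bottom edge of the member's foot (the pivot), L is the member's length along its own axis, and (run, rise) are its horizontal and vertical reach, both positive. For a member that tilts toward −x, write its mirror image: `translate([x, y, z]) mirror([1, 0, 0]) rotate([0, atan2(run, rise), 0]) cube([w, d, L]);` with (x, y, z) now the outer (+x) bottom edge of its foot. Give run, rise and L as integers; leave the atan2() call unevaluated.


translate([162, 0, 720]) cube([86, 829, 76]);
translate([0, 53, 0]) rotate([0, atan2(162, 720), 0]) cube([26, 34, 738]);
translate([410, 53, 0]) mirror([1, 0, 0]) rotate([0, atan2(162, 720), 0]) cube([26, 34, 738]);
translate([0, 742, 0]) rotate([0, atan2(162, 720), 0]) cube([26, 34, 738]);
translate([410, 742, 0]) mirror([1, 0, 0]) rotate([0, atan2(162, 720), 0]) cube([26, 34, 738]);


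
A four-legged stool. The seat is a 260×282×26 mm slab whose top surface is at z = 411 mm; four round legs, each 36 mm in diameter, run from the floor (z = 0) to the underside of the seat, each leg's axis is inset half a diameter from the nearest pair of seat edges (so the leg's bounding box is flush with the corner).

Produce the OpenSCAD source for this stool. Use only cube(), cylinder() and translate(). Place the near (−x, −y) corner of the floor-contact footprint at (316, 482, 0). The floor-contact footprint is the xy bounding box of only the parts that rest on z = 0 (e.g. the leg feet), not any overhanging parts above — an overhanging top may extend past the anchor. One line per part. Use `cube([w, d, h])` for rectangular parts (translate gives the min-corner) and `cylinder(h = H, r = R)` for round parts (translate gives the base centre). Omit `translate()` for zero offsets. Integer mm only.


translate([316, 482, 385]) cube([260, 282, 26]);
translate([334, 500, 0]) cylinder(h = 385, r = 18);
translate([558, 500, 0]) cylinder(h = 385, r = 18);
translate([334, 746, 0]) cylinder(h = 385, r = 18);
translate([558, 746, 0]) cylinder(h = 385, r = 18);


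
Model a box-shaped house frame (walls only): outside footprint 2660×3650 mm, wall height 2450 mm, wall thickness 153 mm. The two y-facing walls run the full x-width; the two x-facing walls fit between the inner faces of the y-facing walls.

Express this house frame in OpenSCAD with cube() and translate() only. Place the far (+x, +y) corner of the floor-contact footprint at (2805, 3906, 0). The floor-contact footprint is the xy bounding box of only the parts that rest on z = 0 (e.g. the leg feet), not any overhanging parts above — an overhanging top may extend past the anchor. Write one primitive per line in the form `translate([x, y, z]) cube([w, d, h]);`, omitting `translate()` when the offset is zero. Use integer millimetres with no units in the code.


translate([145, 256, 0]) cube([2660, 153, 2450]);
translate([145, 3753, 0]) cube([2660, 153, 2450]);
translate([145, 409, 0]) cube([153, 3344, 2450]);
translate([2652, 409, 0]) cube([153, 3344, 2450]);


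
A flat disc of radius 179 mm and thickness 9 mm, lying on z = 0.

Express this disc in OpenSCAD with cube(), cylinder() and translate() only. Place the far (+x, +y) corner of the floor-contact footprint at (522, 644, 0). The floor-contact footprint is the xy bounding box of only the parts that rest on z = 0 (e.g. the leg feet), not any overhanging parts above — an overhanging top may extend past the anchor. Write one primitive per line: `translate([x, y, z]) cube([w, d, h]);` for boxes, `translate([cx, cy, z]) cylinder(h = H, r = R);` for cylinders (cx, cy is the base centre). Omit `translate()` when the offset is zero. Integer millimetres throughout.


translate([343, 465, 0]) cylinder(h = 9, r = 179);


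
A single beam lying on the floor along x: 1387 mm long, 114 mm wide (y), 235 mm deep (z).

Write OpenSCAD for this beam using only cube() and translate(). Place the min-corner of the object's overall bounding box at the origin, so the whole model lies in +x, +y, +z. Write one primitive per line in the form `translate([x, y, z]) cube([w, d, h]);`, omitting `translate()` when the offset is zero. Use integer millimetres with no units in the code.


cube([1387, 114, 235]);


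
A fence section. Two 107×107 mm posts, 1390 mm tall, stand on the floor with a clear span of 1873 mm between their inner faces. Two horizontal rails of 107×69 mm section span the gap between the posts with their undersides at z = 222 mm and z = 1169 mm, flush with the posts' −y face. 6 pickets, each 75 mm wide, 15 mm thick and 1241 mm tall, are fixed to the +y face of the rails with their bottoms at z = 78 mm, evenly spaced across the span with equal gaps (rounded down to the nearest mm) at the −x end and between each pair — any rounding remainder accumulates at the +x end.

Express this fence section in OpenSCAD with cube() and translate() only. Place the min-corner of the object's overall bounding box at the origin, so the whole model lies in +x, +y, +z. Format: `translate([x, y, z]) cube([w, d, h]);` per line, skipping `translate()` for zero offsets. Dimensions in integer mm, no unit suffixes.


cube([107, 107, 1390]);
translate([1980, 0, 0]) cube([107, 107, 1390]);
translate([107, 0, 222]) cube([1873, 107, 69]);
translate([107, 0, 1169]) cube([1873, 107, 69]);
translate([310, 107, 78]) cube([75, 15, 1241]);
translate([588, 107, 78]) cube([75, 15, 1241]);
translate([866, 107, 78]) cube([75, 15, 1241]);
translate([1144, 107, 78]) cube([75, 15, 1241]);
translate([1422, 107, 78]) cube([75, 15, 1241]);
translate([1700, 107, 78]) cube([75, 15, 1241]);


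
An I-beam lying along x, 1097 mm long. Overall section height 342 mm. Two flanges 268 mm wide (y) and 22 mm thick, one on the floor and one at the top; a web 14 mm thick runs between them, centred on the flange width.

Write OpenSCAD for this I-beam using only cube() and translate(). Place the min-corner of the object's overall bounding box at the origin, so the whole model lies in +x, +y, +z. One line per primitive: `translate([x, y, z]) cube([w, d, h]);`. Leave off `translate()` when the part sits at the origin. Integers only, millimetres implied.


cube([1097, 268, 22]);
translate([0, 127, 22]) cube([1097, 14, 298]);
translate([0, 0, 320]) cube([1097, 268, 22]);


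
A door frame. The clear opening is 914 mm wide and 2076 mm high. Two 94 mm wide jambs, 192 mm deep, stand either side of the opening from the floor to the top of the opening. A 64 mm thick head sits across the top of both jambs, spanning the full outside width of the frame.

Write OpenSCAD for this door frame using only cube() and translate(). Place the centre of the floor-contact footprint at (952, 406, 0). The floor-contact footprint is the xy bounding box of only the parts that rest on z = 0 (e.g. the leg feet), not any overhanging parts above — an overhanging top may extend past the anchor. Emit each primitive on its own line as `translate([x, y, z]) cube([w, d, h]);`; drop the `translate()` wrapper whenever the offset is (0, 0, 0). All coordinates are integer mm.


translate([401, 310, 0]) cube([94, 192, 2076]);
translate([1409, 310, 0]) cube([94, 192, 2076]);
translate([401, 310, 2076]) cube([1102, 192, 64]);


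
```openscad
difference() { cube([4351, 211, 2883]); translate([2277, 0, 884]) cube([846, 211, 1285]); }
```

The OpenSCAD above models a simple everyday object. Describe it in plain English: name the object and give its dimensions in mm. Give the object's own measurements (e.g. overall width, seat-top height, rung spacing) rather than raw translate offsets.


A wall 4351 mm long (x), 211 mm thick (y), 2883 mm tall, with a rectangular window opening cut through it. The opening is 846 mm wide and 1285 mm tall; its sill is at z = 884 mm and its near (−x) edge is 2277 mm from the wall's −x end. The opening passes through the full wall thickness.


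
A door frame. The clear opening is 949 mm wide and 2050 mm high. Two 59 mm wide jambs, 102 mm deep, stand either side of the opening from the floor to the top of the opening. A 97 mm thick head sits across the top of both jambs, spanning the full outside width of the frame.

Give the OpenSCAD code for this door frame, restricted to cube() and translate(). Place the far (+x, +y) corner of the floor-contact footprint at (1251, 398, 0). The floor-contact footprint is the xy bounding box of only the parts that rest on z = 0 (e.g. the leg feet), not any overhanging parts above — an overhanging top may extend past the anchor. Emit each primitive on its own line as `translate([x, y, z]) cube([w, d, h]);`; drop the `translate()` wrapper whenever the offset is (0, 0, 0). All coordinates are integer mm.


translate([184, 296, 0]) cube([59, 102, 2050]);
translate([1192, 296, 0]) cube([59, 102, 2050]);
translate([184, 296, 2050]) cube([1067, 102, 97]);


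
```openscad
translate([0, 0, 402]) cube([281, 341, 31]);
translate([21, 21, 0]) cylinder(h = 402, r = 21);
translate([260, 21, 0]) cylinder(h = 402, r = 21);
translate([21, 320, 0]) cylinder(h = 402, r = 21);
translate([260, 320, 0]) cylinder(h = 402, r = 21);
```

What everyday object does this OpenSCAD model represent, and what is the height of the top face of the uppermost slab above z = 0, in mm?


A stool. The seat height is 433 mm.

A 281×341×31 slab at z = 402 on four corner cylinders — a stool. The seat top is 402 + 31 = 433 mm.


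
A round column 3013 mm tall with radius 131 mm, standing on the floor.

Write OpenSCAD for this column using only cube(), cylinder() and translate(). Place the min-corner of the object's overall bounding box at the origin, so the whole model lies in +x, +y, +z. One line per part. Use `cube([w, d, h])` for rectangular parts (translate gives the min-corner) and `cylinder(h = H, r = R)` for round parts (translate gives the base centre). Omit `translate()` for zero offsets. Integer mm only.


translate([131, 131, 0]) cylinder(h = 3013, r = 131);


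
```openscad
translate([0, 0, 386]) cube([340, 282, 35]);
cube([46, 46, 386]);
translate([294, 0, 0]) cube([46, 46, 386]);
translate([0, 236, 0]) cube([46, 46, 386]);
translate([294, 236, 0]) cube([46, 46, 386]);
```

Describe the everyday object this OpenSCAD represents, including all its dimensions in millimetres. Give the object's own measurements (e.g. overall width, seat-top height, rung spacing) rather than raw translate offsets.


A four-legged stool. The seat is a 340×282×35 mm slab whose top surface is at z = 421 mm; four square legs, each 46×46 mm in cross-section, run from the floor (z = 0) to the underside of the seat, each flush with a corner of the seat.


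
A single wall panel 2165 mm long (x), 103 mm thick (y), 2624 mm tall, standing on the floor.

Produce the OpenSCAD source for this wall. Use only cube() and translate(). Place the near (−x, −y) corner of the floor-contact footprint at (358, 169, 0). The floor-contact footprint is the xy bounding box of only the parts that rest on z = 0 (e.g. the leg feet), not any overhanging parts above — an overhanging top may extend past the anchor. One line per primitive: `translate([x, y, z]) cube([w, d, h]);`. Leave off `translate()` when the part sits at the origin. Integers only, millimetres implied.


translate([358, 169, 0]) cube([2165, 103, 2624]);


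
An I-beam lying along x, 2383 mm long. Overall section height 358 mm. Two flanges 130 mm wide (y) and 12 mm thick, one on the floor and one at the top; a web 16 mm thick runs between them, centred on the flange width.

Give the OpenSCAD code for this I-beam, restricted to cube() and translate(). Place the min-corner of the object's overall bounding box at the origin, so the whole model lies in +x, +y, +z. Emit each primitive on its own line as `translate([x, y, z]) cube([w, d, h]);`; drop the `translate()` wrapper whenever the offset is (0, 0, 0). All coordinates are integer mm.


cube([2383, 130, 12]);
translate([0, 57, 12]) cube([2383, 16, 334]);
translate([0, 0, 346]) cube([2383, 130, 12]);


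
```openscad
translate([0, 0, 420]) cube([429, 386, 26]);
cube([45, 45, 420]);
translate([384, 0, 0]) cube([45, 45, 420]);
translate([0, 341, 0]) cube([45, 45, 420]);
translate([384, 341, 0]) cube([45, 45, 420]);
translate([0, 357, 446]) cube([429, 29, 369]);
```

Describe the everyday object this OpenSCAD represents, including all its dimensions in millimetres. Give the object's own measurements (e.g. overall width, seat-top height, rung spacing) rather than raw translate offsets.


A chair. The seat is a 429×386×26 mm slab with its top at z = 446 mm, on four 45×45 mm corner legs (flush with the seat edges, standing on z = 0). A flat backrest 29 mm thick, 369 mm tall, spans the full seat width and rises from the seat top along its +y edge, rear face flush with the rear of the seat.


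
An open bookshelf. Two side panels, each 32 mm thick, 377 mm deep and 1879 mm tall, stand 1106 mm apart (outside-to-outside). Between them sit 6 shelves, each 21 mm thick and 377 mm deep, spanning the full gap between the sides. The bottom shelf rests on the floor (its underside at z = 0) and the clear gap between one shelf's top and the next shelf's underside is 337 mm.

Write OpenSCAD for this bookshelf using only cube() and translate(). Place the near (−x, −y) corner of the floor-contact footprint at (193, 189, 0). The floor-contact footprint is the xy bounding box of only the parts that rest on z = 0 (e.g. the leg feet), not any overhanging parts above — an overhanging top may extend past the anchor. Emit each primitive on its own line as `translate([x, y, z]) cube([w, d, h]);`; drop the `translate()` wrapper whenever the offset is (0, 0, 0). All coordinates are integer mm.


translate([193, 189, 0]) cube([32, 377, 1879]);
translate([1267, 189, 0]) cube([32, 377, 1879]);
translate([225, 189, 0]) cube([1042, 377, 21]);
translate([225, 189, 358]) cube([1042, 377, 21]);
translate([225, 189, 716]) cube([1042, 377, 21]);
translate([225, 189, 1074]) cube([1042, 377, 21]);
translate([225, 189, 1432]) cube([1042, 377, 21]);
translate([225, 189, 1790]) cube([1042, 377, 21]);


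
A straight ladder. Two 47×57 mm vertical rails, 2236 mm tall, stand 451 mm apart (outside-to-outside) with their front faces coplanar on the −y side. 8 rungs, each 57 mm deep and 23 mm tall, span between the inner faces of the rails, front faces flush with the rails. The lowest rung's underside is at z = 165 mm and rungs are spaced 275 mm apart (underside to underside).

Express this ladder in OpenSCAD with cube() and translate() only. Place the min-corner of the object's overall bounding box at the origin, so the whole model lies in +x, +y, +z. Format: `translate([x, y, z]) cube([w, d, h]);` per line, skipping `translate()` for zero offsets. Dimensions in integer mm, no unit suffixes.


// rung span = 451 - 2*47 = 357
// rung[k] z = 165 + k*275
cube([47, 57, 2236]);
translate([404, 0, 0]) cube([47, 57, 2236]);
translate([47, 0, 165]) cube([357, 57, 23]);
translate([47, 0, 440]) cube([357, 57, 23]);
translate([47, 0, 715]) cube([357, 57, 23]);
translate([47, 0, 990]) cube([357, 57, 23]);
translate([47, 0, 1265]) cube([357, 57, 23]);
translate([47, 0, 1540]) cube([357, 57, 23]);
translate([47, 0, 1815]) cube([357, 57, 23]);
translate([47, 0, 2090]) cube([357, 57, 23]);


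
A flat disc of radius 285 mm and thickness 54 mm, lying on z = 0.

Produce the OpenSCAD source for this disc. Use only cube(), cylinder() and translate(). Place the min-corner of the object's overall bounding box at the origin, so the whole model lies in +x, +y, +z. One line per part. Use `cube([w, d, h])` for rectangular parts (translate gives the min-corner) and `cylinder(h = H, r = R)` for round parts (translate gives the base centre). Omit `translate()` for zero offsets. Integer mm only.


translate([285, 285, 0]) cylinder(h = 54, r = 285);


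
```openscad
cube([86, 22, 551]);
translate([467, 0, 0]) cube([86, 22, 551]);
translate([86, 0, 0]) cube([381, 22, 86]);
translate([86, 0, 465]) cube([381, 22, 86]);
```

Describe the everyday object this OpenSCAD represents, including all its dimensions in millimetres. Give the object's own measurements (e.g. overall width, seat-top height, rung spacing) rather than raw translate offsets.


A rectangular picture frame lying in the x–z plane (depth along y). The opening is 381 mm wide (x) by 379 mm tall (z), surrounded by a border 86 mm wide on all four sides. The frame is 22 mm deep and is made of two full-height vertical stiles with two horizontal rails fitted between them.


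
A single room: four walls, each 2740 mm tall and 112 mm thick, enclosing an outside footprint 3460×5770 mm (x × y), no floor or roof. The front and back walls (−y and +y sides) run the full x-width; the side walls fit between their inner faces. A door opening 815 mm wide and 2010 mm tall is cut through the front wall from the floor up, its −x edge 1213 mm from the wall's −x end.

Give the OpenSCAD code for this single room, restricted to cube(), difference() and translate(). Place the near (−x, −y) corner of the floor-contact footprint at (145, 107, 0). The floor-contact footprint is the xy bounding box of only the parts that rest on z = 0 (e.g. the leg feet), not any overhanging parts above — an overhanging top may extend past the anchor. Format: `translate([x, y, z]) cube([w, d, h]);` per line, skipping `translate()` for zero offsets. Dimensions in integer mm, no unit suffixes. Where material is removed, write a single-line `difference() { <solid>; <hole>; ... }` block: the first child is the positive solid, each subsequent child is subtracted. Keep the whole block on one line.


difference() { translate([145, 107, 0]) cube([3460, 112, 2740]); translate([1358, 107, 0]) cube([815, 112, 2010]); }
translate([145, 5765, 0]) cube([3460, 112, 2740]);
translate([145, 219, 0]) cube([112, 5546, 2740]);
translate([3493, 219, 0]) cube([112, 5546, 2740]);


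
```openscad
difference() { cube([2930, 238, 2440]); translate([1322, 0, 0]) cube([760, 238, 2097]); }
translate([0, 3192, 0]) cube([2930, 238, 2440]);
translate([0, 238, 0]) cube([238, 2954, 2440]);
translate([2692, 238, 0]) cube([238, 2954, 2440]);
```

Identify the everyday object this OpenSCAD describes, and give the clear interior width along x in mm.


A single room. The interior width is 2454 mm.

Four walls enclosing a rectangle with a door in the front wall — a room. Outside width 2930 minus two 238 mm walls gives 2454 mm.


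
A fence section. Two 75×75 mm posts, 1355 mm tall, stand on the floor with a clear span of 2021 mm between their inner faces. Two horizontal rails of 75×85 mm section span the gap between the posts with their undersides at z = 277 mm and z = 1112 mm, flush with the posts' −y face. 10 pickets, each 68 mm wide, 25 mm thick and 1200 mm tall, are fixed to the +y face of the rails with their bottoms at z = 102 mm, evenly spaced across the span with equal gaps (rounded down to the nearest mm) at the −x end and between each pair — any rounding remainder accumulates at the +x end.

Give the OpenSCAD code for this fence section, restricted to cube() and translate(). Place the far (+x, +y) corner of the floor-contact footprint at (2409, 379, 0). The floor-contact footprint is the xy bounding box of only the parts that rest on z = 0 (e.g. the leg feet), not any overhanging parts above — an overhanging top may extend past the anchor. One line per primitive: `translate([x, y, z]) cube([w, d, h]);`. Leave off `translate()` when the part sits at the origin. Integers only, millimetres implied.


translate([238, 304, 0]) cube([75, 75, 1355]);
translate([2334, 304, 0]) cube([75, 75, 1355]);
translate([313, 304, 277]) cube([2021, 75, 85]);
translate([313, 304, 1112]) cube([2021, 75, 85]);
translate([434, 379, 102]) cube([68, 25, 1200]);
translate([623, 379, 102]) cube([68, 25, 1200]);
translate([812, 379, 102]) cube([68, 25, 1200]);
translate([1001, 379, 102]) cube([68, 25, 1200]);
translate([1190, 379, 102]) cube([68, 25, 1200]);
translate([1379, 379, 102]) cube([68, 25, 1200]);
translate([1568, 379, 102]) cube([68, 25, 1200]);
translate([1757, 379, 102]) cube([68, 25, 1200]);
translate([1946, 379, 102]) cube([68, 25, 1200]);
translate([2135, 379, 102]) cube([68, 25, 1200]);


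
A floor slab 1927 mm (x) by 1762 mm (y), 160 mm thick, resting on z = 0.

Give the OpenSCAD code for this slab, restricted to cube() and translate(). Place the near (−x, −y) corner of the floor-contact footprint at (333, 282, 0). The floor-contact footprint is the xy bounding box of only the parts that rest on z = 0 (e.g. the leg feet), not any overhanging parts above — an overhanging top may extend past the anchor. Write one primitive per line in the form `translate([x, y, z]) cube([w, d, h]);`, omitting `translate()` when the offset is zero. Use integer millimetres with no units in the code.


translate([333, 282, 0]) cube([1927, 1762, 160]);


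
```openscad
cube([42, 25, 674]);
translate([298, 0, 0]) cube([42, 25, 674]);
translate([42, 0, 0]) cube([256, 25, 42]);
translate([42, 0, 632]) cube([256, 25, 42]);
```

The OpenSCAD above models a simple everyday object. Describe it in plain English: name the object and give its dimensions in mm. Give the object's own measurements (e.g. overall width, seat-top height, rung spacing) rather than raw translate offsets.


A rectangular picture frame lying in the x–z plane (depth along y). The opening is 256 mm wide (x) by 590 mm tall (z), surrounded by a border 42 mm wide on all four sides. The frame is 25 mm deep and is made of two full-height vertical stiles with two horizontal rails fitted between them.


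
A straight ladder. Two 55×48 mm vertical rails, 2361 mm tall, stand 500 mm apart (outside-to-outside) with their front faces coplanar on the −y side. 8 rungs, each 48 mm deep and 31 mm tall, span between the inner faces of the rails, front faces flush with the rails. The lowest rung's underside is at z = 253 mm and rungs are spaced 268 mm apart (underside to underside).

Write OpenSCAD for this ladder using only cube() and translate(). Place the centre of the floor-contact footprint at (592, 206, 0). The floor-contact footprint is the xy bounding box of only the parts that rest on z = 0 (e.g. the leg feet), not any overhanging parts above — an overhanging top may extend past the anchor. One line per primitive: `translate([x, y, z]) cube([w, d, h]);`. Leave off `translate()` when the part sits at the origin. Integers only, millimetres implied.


// rung span = 500 - 2*55 = 390
// rung[k] z = 253 + k*268
translate([342, 182, 0]) cube([55, 48, 2361]);
translate([787, 182, 0]) cube([55, 48, 2361]);
translate([397, 182, 253]) cube([390, 48, 31]);
translate([397, 182, 521]) cube([390, 48, 31]);
translate([397, 182, 789]) cube([390, 48, 31]);
translate([397, 182, 1057]) cube([390, 48, 31]);
translate([397, 182, 1325]) cube([390, 48, 31]);
translate([397, 182, 1593]) cube([390, 48, 31]);
translate([397, 182, 1861]) cube([390, 48, 31]);
translate([397, 182, 2129]) cube([390, 48, 31]);


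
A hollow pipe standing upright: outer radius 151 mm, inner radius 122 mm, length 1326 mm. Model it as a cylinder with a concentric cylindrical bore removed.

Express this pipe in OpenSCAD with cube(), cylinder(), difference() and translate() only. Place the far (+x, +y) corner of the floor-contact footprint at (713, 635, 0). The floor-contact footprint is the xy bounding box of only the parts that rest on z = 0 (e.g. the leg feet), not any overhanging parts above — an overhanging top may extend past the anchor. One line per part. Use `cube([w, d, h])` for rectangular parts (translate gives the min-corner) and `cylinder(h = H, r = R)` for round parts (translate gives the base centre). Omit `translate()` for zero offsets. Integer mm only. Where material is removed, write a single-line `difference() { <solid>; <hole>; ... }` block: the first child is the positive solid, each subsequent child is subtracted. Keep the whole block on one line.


difference() { translate([562, 484, 0]) cylinder(h = 1326, r = 151); translate([562, 484, 0]) cylinder(h = 1326, r = 122); }


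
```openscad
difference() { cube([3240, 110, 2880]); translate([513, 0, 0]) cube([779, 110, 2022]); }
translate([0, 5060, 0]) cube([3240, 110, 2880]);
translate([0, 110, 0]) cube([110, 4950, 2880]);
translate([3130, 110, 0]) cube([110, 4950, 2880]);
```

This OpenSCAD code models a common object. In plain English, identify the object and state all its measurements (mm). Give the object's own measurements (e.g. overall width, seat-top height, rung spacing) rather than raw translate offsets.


A single room: four walls, each 2880 mm tall and 110 mm thick, enclosing an outside footprint 3240×5170 mm (x × y), no floor or roof. The front and back walls (−y and +y sides) run the full x-width; the side walls fit between their inner faces. A door opening 779 mm wide and 2022 mm tall is cut through the front wall from the floor up, its −x edge 513 mm from the wall's −x end.


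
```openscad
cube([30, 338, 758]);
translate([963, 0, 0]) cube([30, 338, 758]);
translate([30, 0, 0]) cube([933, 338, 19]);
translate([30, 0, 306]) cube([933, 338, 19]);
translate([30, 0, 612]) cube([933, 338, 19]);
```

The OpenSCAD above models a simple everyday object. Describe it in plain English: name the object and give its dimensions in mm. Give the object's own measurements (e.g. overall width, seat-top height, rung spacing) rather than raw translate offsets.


An open bookshelf. Two side panels, each 30 mm thick, 338 mm deep and 758 mm tall, stand 993 mm apart (outside-to-outside). Between them sit 3 shelves, each 19 mm thick and 338 mm deep, spanning the full gap between the sides. The bottom shelf rests on the floor (its underside at z = 0) and the clear gap between one shelf's top and the next shelf's underside is 287 mm.


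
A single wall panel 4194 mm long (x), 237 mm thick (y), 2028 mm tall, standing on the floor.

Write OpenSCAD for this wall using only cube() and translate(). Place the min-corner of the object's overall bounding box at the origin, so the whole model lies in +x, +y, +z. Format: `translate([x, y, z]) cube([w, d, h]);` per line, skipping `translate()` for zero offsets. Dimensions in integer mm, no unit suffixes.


cube([4194, 237, 2028]);


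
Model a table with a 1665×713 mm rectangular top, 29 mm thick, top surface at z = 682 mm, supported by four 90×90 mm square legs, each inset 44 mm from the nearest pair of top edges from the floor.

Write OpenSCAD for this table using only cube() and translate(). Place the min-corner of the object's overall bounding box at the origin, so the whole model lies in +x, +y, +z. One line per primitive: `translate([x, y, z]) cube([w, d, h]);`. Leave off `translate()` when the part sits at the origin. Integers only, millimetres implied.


// leg_h = 682 - 29 = 653
translate([0, 0, 653]) cube([1665, 713, 29]);
translate([44, 44, 0]) cube([90, 90, 653]);
translate([1531, 44, 0]) cube([90, 90, 653]);
translate([44, 579, 0]) cube([90, 90, 653]);
translate([1531, 579, 0]) cube([90, 90, 653]);


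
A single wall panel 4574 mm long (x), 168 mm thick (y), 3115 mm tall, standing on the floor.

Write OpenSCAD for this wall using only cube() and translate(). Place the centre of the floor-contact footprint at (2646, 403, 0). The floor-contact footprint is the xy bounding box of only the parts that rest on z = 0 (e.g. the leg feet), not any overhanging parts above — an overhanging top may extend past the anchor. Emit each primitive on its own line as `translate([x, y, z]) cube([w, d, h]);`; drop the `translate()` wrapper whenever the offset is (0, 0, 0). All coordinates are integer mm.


translate([359, 319, 0]) cube([4574, 168, 3115]);


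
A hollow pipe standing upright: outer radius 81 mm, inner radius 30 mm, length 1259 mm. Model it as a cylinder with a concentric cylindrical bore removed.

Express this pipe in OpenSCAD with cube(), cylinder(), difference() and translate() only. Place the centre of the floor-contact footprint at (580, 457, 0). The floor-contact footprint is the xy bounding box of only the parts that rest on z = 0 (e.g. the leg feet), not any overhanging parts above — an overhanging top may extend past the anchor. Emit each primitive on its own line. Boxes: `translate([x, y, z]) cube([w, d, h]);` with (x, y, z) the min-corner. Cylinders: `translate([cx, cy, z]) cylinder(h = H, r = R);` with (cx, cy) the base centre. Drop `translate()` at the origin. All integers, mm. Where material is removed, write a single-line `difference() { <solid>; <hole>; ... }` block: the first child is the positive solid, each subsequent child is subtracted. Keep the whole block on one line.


difference() { translate([580, 457, 0]) cylinder(h = 1259, r = 81); translate([580, 457, 0]) cylinder(h = 1259, r = 30); }


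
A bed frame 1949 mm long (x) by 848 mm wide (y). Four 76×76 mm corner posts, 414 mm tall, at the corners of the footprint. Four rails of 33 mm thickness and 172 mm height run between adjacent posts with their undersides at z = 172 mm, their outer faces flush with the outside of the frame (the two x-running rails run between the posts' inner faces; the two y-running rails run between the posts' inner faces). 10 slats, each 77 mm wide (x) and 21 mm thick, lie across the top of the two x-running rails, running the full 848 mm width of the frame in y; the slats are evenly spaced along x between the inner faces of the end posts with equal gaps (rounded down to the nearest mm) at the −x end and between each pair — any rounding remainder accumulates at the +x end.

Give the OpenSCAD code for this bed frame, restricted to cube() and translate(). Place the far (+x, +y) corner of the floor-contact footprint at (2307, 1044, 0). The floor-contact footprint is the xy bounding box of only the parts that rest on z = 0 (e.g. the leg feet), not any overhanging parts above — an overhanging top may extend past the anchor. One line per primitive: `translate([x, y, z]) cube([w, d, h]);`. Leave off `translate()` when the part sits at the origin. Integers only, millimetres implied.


translate([358, 196, 0]) cube([76, 76, 414]);
translate([358, 968, 0]) cube([76, 76, 414]);
translate([2231, 196, 0]) cube([76, 76, 414]);
translate([2231, 968, 0]) cube([76, 76, 414]);
translate([434, 196, 172]) cube([1797, 33, 172]);
translate([434, 1011, 172]) cube([1797, 33, 172]);
translate([358, 272, 172]) cube([33, 696, 172]);
translate([2274, 272, 172]) cube([33, 696, 172]);
translate([527, 196, 344]) cube([77, 848, 21]);
translate([697, 196, 344]) cube([77, 848, 21]);
translate([867, 196, 344]) cube([77, 848, 21]);
translate([1037, 196, 344]) cube([77, 848, 21]);
translate([1207, 196, 344]) cube([77, 848, 21]);
translate([1377, 196, 344]) cube([77, 848, 21]);
translate([1547, 196, 344]) cube([77, 848, 21]);
translate([1717, 196, 344]) cube([77, 848, 21]);
translate([1887, 196, 344]) cube([77, 848, 21]);
translate([2057, 196, 344]) cube([77, 848, 21]);


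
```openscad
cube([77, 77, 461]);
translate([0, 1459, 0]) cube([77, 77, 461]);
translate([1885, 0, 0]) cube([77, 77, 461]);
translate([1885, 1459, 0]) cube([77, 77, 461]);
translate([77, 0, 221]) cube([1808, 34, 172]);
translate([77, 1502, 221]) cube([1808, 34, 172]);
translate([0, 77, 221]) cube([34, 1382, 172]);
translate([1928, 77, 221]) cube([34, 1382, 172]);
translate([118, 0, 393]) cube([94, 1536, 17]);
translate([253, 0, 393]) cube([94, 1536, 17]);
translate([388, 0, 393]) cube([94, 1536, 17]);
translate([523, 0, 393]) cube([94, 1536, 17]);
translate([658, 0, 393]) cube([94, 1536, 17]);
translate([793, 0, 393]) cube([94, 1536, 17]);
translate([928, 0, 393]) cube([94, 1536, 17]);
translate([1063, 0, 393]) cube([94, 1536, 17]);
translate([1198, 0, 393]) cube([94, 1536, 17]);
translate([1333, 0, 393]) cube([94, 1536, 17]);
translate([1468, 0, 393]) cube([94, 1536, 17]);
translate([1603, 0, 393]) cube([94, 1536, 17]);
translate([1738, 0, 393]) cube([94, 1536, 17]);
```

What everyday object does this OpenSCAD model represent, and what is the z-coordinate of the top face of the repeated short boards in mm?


A bed frame. The slat-top height is 410 mm.

Four posts, four rails, and a row of slats — a bed frame. Slats sit on the rails at z = 221 + 172 = 393; with slat thickness 17, the top is 410 mm.


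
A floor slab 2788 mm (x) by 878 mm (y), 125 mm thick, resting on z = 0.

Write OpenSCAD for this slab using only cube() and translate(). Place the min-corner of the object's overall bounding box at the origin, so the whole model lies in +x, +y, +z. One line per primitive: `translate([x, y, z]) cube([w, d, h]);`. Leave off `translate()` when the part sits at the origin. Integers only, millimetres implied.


cube([2788, 878, 125]);
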